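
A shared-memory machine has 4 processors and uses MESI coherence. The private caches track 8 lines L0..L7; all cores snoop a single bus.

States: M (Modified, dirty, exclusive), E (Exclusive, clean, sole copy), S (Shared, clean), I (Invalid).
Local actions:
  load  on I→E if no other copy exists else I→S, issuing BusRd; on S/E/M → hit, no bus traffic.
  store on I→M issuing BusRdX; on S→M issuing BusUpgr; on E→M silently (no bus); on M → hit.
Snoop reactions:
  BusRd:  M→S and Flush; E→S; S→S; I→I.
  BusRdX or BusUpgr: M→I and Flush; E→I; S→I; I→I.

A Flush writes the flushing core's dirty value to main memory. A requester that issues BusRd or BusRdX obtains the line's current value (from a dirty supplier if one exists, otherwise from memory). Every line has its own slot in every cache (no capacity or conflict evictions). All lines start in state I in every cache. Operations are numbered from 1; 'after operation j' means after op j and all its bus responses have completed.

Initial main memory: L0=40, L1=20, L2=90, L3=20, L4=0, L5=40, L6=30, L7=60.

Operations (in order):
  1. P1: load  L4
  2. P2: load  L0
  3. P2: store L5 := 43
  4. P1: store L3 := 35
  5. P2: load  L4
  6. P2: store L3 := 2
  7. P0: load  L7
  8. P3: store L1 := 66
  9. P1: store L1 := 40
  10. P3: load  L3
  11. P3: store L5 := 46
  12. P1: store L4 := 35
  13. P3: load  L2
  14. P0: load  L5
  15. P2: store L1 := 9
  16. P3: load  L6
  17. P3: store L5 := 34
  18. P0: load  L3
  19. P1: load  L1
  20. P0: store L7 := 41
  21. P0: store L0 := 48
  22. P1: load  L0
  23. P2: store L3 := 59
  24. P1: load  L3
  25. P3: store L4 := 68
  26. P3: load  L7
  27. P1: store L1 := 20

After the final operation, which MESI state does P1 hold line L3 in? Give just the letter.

state = S

step 1: P1: load  L4  ⟶  IEII  (L4)  txn=BusRd  M[L4]=0
step 2: P2: load  L0  ⟶  IIEI  (L0)  txn=BusRd  M[L0]=40
step 3: P2: store L5 := 43  ⟶  IIMI  (L5)  txn=BusRdX  M[L5]=40
step 4: P1: store L3 := 35  ⟶  IMII  (L3)  txn=BusRdX  M[L3]=20
step 5: P2: load  L4  ⟶  ISSI  (L4)  txn=BusRd  M[L4]=0
step 6: P2: store L3 := 2  ⟶  IIMI  (L3)  txn=BusRdX+Flush  M[L3]=35
step 7: P0: load  L7  ⟶  EIII  (L7)  txn=BusRd  M[L7]=60
step 8: P3: store L1 := 66  ⟶  IIIM  (L1)  txn=BusRdX  M[L1]=20
step 9: P1: store L1 := 40  ⟶  IMII  (L1)  txn=BusRdX+Flush  M[L1]=66
step 10: P3: load  L3  ⟶  IISS  (L3)  txn=BusRd+Flush  M[L3]=2
step 11: P3: store L5 := 46  ⟶  IIIM  (L5)  txn=BusRdX+Flush  M[L5]=43
step 12: P1: store L4 := 35  ⟶  IMII  (L4)  txn=BusUpgr  M[L4]=0
step 13: P3: load  L2  ⟶  IIIE  (L2)  txn=BusRd  M[L2]=90
step 14: P0: load  L5  ⟶  SIIS  (L5)  txn=BusRd+Flush  M[L5]=46
step 15: P2: store L1 := 9  ⟶  IIMI  (L1)  txn=BusRdX+Flush  M[L1]=40
step 16: P3: load  L6  ⟶  IIIE  (L6)  txn=BusRd  M[L6]=30
step 17: P3: store L5 := 34  ⟶  IIIM  (L5)  txn=BusUpgr  M[L5]=46
step 18: P0: load  L3  ⟶  SISS  (L3)  txn=BusRd  M[L3]=2
step 19: P1: load  L1  ⟶  ISSI  (L1)  txn=BusRd+Flush  M[L1]=9
step 20: P0: store L7 := 41  ⟶  MIII  (L7)  txn=∅  M[L7]=60
step 21: P0: store L0 := 48  ⟶  MIII  (L0)  txn=BusRdX  M[L0]=40
step 22: P1: load  L0  ⟶  SSII  (L0)  txn=BusRd+Flush  M[L0]=48
step 23: P2: store L3 := 59  ⟶  IIMI  (L3)  txn=BusUpgr  M[L3]=2
step 24: P1: load  L3  ⟶  ISSI  (L3)  txn=BusRd+Flush  M[L3]=59
step 25: P3: store L4 := 68  ⟶  IIIM  (L4)  txn=BusRdX+Flush  M[L4]=35
step 26: P3: load  L7  ⟶  SIIS  (L7)  txn=BusRd+Flush  M[L7]=41
step 27: P1: store L1 := 20  ⟶  IMII  (L1)  txn=BusUpgr  M[L1]=9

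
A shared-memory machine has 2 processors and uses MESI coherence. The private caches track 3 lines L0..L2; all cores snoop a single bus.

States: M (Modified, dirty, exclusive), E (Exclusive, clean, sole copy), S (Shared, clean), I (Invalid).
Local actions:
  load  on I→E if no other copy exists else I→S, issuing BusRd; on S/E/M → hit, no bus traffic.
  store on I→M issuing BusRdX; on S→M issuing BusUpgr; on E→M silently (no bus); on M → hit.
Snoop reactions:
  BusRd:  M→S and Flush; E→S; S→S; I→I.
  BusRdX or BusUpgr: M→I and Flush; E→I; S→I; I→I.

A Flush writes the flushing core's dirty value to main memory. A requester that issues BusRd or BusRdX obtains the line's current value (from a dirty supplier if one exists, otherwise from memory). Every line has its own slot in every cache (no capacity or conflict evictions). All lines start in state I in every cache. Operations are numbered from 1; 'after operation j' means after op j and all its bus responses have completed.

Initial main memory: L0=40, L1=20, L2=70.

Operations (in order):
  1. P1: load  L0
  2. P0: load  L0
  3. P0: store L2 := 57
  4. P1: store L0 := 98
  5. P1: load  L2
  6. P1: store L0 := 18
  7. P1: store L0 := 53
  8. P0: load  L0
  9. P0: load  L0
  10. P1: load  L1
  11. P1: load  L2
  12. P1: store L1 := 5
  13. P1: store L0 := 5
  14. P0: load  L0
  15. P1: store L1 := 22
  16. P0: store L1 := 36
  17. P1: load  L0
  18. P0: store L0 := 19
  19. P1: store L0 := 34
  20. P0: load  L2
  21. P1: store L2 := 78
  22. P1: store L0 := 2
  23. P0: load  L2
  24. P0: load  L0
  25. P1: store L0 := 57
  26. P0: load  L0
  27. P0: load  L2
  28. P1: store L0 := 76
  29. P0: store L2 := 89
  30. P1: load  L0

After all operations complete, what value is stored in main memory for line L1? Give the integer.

step 1: P1: load  L0  ⟶  IE  (L0)  txn=BusRd  M[L0]=40
step 2: P0: load  L0  ⟶  SS  (L0)  txn=BusRd  M[L0]=40
step 3: P0: store L2 := 57  ⟶  MI  (L2)  txn=BusRdX  M[L2]=70
step 4: P1: store L0 := 98  ⟶  IM  (L0)  txn=BusUpgr  M[L0]=40
step 5: P1: load  L2  ⟶  SS  (L2)  txn=BusRd+Flush  M[L2]=57
step 6: P1: store L0 := 18  ⟶  IM  (L0)  txn=∅  M[L0]=40
step 7: P1: store L0 := 53  ⟶  IM  (L0)  txn=∅  M[L0]=40
step 8: P0: load  L0  ⟶  SS  (L0)  txn=BusRd+Flush  M[L0]=53
step 9: P0: load  L0  ⟶  SS  (L0)  txn=∅  M[L0]=53
step 10: P1: load  L1  ⟶  IE  (L1)  txn=BusRd  M[L1]=20
step 11: P1: load  L2  ⟶  SS  (L2)  txn=∅  M[L2]=57
step 12: P1: store L1 := 5  ⟶  IM  (L1)  txn=∅  M[L1]=20
step 13: P1: store L0 := 5  ⟶  IM  (L0)  txn=BusUpgr  M[L0]=53
step 14: P0: load  L0  ⟶  SS  (L0)  txn=BusRd+Flush  M[L0]=5
step 15: P1: store L1 := 22  ⟶  IM  (L1)  txn=∅  M[L1]=20
step 16: P0: store L1 := 36  ⟶  MI  (L1)  txn=BusRdX+Flush  M[L1]=22
step 17: P1: load  L0  ⟶  SS  (L0)  txn=∅  M[L0]=5
step 18: P0: store L0 := 19  ⟶  MI  (L0)  txn=BusUpgr  M[L0]=5
step 19: P1: store L0 := 34  ⟶  IM  (L0)  txn=BusRdX+Flush  M[L0]=19
step 20: P0: load  L2  ⟶  SS  (L2)  txn=∅  M[L2]=57
step 21: P1: store L2 := 78  ⟶  IM  (L2)  txn=BusUpgr  M[L2]=57
step 22: P1: store L0 := 2  ⟶  IM  (L0)  txn=∅  M[L0]=19
step 23: P0: load  L2  ⟶  SS  (L2)  txn=BusRd+Flush  M[L2]=78
step 24: P0: load  L0  ⟶  SS  (L0)  txn=BusRd+Flush  M[L0]=2
step 25: P1: store L0 := 57  ⟶  IM  (L0)  txn=BusUpgr  M[L0]=2
step 26: P0: load  L0  ⟶  SS  (L0)  txn=BusRd+Flush  M[L0]=57
step 27: P0: load  L2  ⟶  SS  (L2)  txn=∅  M[L2]=78
step 28: P1: store L0 := 76  ⟶  IM  (L0)  txn=BusUpgr  M[L0]=57
step 29: P0: store L2 := 89  ⟶  MI  (L2)  txn=BusUpgr  M[L2]=78
step 30: P1: load  L0  ⟶  IM  (L0)  txn=∅  M[L0]=57

memory[L1] = 22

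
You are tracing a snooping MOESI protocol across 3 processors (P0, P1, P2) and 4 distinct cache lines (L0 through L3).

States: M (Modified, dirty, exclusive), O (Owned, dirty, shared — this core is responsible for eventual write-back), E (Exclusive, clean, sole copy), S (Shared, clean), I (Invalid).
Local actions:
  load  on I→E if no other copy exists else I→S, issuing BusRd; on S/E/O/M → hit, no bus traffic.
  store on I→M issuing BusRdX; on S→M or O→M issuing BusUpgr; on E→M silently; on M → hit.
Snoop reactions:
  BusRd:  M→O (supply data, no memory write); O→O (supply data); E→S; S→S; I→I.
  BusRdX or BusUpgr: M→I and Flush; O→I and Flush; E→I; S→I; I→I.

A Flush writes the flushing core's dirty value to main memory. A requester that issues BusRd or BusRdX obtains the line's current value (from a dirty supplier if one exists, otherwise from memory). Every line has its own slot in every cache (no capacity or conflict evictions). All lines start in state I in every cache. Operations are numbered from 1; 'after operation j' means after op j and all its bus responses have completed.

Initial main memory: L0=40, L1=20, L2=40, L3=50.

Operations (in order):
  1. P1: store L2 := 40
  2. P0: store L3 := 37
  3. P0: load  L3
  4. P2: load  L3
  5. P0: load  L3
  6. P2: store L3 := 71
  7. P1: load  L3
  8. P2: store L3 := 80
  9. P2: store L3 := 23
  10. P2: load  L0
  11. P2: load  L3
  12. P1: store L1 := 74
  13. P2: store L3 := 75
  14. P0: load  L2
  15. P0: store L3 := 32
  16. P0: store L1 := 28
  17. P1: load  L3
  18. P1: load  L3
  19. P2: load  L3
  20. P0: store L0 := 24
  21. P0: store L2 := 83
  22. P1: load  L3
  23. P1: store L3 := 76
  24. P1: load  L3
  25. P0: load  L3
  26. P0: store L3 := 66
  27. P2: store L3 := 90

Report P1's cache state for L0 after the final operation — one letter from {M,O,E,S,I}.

[1] P1: store L2 := 40 | P0:I, P1:M(40), P2:I | bus: BusRdX
[2] P0: store L3 := 37 | P0:M(37), P1:I, P2:I | bus: BusRdX
[3] P0: load  L3 | P0:M(37), P1:I, P2:I | bus: none
[4] P2: load  L3 | P0:O(37), P1:I, P2:S(37) | bus: BusRd
[5] P0: load  L3 | P0:O(37), P1:I, P2:S(37) | bus: none
[6] P2: store L3 := 71 | P0:I, P1:I, P2:M(71) | bus: BusUpgr,Flush
[7] P1: load  L3 | P0:I, P1:S(71), P2:O(71) | bus: BusRd
[8] P2: store L3 := 80 | P0:I, P1:I, P2:M(80) | bus: BusUpgr
[9] P2: store L3 := 23 | P0:I, P1:I, P2:M(23) | bus: none
[10] P2: load  L0 | P0:I, P1:I, P2:E(40) | bus: BusRd
[11] P2: load  L3 | P0:I, P1:I, P2:M(23) | bus: none
[12] P1: store L1 := 74 | P0:I, P1:M(74), P2:I | bus: BusRdX
[13] P2: store L3 := 75 | P0:I, P1:I, P2:M(75) | bus: none
[14] P0: load  L2 | P0:S(40), P1:O(40), P2:I | bus: BusRd
[15] P0: store L3 := 32 | P0:M(32), P1:I, P2:I | bus: BusRdX,Flush
[16] P0: store L1 := 28 | P0:M(28), P1:I, P2:I | bus: BusRdX,Flush
[17] P1: load  L3 | P0:O(32), P1:S(32), P2:I | bus: BusRd
[18] P1: load  L3 | P0:O(32), P1:S(32), P2:I | bus: none
[19] P2: load  L3 | P0:O(32), P1:S(32), P2:S(32) | bus: BusRd
[20] P0: store L0 := 24 | P0:M(24), P1:I, P2:I | bus: BusRdX
[21] P0: store L2 := 83 | P0:M(83), P1:I, P2:I | bus: BusUpgr,Flush
[22] P1: load  L3 | P0:O(32), P1:S(32), P2:S(32) | bus: none
[23] P1: store L3 := 76 | P0:I, P1:M(76), P2:I | bus: BusUpgr,Flush
[24] P1: load  L3 | P0:I, P1:M(76), P2:I | bus: none
[25] P0: load  L3 | P0:S(76), P1:O(76), P2:I | bus: BusRd
[26] P0: store L3 := 66 | P0:M(66), P1:I, P2:I | bus: BusUpgr,Flush
[27] P2: store L3 := 90 | P0:I, P1:I, P2:M(90) | bus: BusRdX,Flush

state = I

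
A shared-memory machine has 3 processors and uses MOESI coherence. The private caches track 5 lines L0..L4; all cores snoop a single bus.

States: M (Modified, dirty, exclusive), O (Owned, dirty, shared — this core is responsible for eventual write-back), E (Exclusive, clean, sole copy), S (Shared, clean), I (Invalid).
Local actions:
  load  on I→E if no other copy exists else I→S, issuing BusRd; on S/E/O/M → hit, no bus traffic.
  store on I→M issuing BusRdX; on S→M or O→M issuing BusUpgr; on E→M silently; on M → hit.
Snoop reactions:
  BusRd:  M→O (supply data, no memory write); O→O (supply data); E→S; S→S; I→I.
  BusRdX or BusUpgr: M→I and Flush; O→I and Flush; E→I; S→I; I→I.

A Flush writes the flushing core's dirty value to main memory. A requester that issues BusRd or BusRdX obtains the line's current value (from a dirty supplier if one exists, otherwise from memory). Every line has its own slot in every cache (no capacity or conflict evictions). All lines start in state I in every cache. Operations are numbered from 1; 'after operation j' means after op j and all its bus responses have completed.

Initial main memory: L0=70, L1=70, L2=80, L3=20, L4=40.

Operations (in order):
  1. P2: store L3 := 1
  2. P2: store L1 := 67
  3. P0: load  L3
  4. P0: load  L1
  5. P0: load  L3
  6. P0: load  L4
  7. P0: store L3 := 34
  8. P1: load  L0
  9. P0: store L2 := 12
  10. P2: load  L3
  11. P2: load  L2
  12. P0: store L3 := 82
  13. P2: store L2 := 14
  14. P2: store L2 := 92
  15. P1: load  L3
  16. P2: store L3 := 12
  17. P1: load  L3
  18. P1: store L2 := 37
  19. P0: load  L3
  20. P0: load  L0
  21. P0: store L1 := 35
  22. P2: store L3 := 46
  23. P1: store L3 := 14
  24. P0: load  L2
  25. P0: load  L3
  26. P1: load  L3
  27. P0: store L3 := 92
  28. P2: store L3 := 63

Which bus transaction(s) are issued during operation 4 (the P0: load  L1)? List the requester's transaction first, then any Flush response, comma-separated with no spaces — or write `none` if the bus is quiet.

bus = BusRd

  op1 P2: store L3 := 1 → I/I/M on L3; bus BusRdX; mem=20
  op2 P2: store L1 := 67 → I/I/M on L1; bus BusRdX; mem=70
  op3 P0: load  L3 → S/I/O on L3; bus BusRd; mem=20
  op4 P0: load  L1 → S/I/O on L1; bus BusRd; mem=70
  op5 P0: load  L3 → S/I/O on L3; bus (none); mem=20
  op6 P0: load  L4 → E/I/I on L4; bus BusRd; mem=40
  op7 P0: store L3 := 34 → M/I/I on L3; bus BusUpgr Flush; mem=1
  op8 P1: load  L0 → I/E/I on L0; bus BusRd; mem=70
  op9 P0: store L2 := 12 → M/I/I on L2; bus BusRdX; mem=80
  op10 P2: load  L3 → O/I/S on L3; bus BusRd; mem=1
  op11 P2: load  L2 → O/I/S on L2; bus BusRd; mem=80
  op12 P0: store L3 := 82 → M/I/I on L3; bus BusUpgr; mem=1
  op13 P2: store L2 := 14 → I/I/M on L2; bus BusUpgr Flush; mem=12
  op14 P2: store L2 := 92 → I/I/M on L2; bus (none); mem=12
  op15 P1: load  L3 → O/S/I on L3; bus BusRd; mem=1
  op16 P2: store L3 := 12 → I/I/M on L3; bus BusRdX Flush; mem=82
  op17 P1: load  L3 → I/S/O on L3; bus BusRd; mem=82
  op18 P1: store L2 := 37 → I/M/I on L2; bus BusRdX Flush; mem=92
  op19 P0: load  L3 → S/S/O on L3; bus BusRd; mem=82
  op20 P0: load  L0 → S/S/I on L0; bus BusRd; mem=70
  op21 P0: store L1 := 35 → M/I/I on L1; bus BusUpgr Flush; mem=67
  op22 P2: store L3 := 46 → I/I/M on L3; bus BusUpgr; mem=82
  op23 P1: store L3 := 14 → I/M/I on L3; bus BusRdX Flush; mem=46
  op24 P0: load  L2 → S/O/I on L2; bus BusRd; mem=92
  op25 P0: load  L3 → S/O/I on L3; bus BusRd; mem=46
  op26 P1: load  L3 → S/O/I on L3; bus (none); mem=46
  op27 P0: store L3 := 92 → M/I/I on L3; bus BusUpgr Flush; mem=14
  op28 P2: store L3 := 63 → I/I/M on L3; bus BusRdX Flush; mem=92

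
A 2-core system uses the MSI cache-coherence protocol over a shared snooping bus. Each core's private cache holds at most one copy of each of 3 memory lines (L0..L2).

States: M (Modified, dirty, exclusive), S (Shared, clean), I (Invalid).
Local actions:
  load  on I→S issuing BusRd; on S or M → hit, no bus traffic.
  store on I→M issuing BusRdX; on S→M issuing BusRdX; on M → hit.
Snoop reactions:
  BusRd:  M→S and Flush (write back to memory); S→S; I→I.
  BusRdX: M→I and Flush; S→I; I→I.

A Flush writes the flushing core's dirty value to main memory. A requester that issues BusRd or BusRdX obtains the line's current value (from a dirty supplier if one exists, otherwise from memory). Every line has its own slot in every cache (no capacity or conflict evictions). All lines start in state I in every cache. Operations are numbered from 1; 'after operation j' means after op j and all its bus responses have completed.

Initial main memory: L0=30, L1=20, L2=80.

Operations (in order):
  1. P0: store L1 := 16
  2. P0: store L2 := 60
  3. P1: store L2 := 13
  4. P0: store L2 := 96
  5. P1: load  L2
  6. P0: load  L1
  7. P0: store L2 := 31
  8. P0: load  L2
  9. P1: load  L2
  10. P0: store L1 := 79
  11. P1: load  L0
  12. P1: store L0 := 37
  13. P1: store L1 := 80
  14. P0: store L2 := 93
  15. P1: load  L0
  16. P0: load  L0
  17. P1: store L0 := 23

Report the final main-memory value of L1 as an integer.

memory[L1] = 79

step 1: P0: store L1 := 16  ⟶  MI  (L1)  txn=BusRdX  M[L1]=20
step 2: P0: store L2 := 60  ⟶  MI  (L2)  txn=BusRdX  M[L2]=80
step 3: P1: store L2 := 13  ⟶  IM  (L2)  txn=BusRdX+Flush  M[L2]=60
step 4: P0: store L2 := 96  ⟶  MI  (L2)  txn=BusRdX+Flush  M[L2]=13
step 5: P1: load  L2  ⟶  SS  (L2)  txn=BusRd+Flush  M[L2]=96
step 6: P0: load  L1  ⟶  MI  (L1)  txn=∅  M[L1]=20
step 7: P0: store L2 := 31  ⟶  MI  (L2)  txn=BusRdX  M[L2]=96
step 8: P0: load  L2  ⟶  MI  (L2)  txn=∅  M[L2]=96
step 9: P1: load  L2  ⟶  SS  (L2)  txn=BusRd+Flush  M[L2]=31
step 10: P0: store L1 := 79  ⟶  MI  (L1)  txn=∅  M[L1]=20
step 11: P1: load  L0  ⟶  IS  (L0)  txn=BusRd  M[L0]=30
step 12: P1: store L0 := 37  ⟶  IM  (L0)  txn=BusRdX  M[L0]=30
step 13: P1: store L1 := 80  ⟶  IM  (L1)  txn=BusRdX+Flush  M[L1]=79
step 14: P0: store L2 := 93  ⟶  MI  (L2)  txn=BusRdX  M[L2]=31
step 15: P1: load  L0  ⟶  IM  (L0)  txn=∅  M[L0]=30
step 16: P0: load  L0  ⟶  SS  (L0)  txn=BusRd+Flush  M[L0]=37
step 17: P1: store L0 := 23  ⟶  IM  (L0)  txn=BusRdX  M[L0]=37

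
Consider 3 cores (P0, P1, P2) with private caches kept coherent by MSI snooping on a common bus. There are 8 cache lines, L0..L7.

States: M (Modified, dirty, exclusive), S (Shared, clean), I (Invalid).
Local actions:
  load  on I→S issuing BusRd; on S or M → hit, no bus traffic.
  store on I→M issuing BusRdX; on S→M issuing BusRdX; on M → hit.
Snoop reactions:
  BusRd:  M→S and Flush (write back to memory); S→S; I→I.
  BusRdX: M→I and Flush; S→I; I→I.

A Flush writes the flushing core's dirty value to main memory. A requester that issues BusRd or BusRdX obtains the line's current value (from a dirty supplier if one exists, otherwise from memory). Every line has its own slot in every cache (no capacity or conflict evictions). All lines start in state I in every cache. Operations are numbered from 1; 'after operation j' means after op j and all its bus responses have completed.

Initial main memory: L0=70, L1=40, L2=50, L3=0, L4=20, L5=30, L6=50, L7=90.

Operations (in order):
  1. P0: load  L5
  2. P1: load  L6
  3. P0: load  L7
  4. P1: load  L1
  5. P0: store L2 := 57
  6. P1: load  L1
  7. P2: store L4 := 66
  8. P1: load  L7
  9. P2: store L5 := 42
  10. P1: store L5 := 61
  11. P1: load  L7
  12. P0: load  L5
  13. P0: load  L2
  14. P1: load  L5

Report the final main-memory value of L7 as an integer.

1. P0: load  L5  bus=[BusRd]  L5: P0=S P1=I P2=I  mem[L5]=30
2. P1: load  L6  bus=[BusRd]  L6: P0=I P1=S P2=I  mem[L6]=50
3. P0: load  L7  bus=[BusRd]  L7: P0=S P1=I P2=I  mem[L7]=90
4. P1: load  L1  bus=[BusRd]  L1: P0=I P1=S P2=I  mem[L1]=40
5. P0: store L2 := 57  bus=[BusRdX]  L2: P0=M P1=I P2=I  mem[L2]=50
6. P1: load  L1  bus=[-]  L1: P0=I P1=S P2=I  mem[L1]=40
7. P2: store L4 := 66  bus=[BusRdX]  L4: P0=I P1=I P2=M  mem[L4]=20
8. P1: load  L7  bus=[BusRd]  L7: P0=S P1=S P2=I  mem[L7]=90
9. P2: store L5 := 42  bus=[BusRdX]  L5: P0=I P1=I P2=M  mem[L5]=30
10. P1: store L5 := 61  bus=[BusRdX,Flush]  L5: P0=I P1=M P2=I  mem[L5]=42
11. P1: load  L7  bus=[-]  L7: P0=S P1=S P2=I  mem[L7]=90
12. P0: load  L5  bus=[BusRd,Flush]  L5: P0=S P1=S P2=I  mem[L5]=61
13. P0: load  L2  bus=[-]  L2: P0=M P1=I P2=I  mem[L2]=50
14. P1: load  L5  bus=[-]  L5: P0=S P1=S P2=I  mem[L5]=61

memory[L7] = 90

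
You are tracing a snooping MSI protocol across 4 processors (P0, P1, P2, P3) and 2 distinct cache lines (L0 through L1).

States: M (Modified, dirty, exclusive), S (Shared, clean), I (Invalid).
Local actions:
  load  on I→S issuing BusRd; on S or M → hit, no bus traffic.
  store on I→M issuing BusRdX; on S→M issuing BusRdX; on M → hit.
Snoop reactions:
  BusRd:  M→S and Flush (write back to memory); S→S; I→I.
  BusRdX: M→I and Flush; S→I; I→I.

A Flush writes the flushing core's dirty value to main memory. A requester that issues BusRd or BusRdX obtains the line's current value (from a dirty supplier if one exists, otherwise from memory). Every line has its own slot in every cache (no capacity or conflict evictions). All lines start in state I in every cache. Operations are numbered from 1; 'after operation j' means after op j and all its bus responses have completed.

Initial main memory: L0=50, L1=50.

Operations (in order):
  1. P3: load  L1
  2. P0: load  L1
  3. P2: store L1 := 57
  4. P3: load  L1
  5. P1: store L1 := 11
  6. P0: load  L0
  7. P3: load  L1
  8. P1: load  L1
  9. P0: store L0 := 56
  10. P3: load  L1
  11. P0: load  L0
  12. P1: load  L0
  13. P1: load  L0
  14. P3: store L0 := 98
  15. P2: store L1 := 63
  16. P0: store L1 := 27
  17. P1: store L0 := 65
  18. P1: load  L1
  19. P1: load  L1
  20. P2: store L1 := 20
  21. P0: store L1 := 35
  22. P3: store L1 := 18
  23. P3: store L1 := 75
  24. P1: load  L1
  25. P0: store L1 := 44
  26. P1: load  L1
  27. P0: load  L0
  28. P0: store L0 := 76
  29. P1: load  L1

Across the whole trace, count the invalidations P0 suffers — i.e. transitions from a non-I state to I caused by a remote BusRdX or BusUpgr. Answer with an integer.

invalidations = 4

[1] P3: load  L1 | P0:I, P1:I, P2:I, P3:S(50) | bus: BusRd
[2] P0: load  L1 | P0:S(50), P1:I, P2:I, P3:S(50) | bus: BusRd
[3] P2: store L1 := 57 | P0:I, P1:I, P2:M(57), P3:I | bus: BusRdX
[4] P3: load  L1 | P0:I, P1:I, P2:S(57), P3:S(57) | bus: BusRd,Flush
[5] P1: store L1 := 11 | P0:I, P1:M(11), P2:I, P3:I | bus: BusRdX
[6] P0: load  L0 | P0:S(50), P1:I, P2:I, P3:I | bus: BusRd
[7] P3: load  L1 | P0:I, P1:S(11), P2:I, P3:S(11) | bus: BusRd,Flush
[8] P1: load  L1 | P0:I, P1:S(11), P2:I, P3:S(11) | bus: none
[9] P0: store L0 := 56 | P0:M(56), P1:I, P2:I, P3:I | bus: BusRdX
[10] P3: load  L1 | P0:I, P1:S(11), P2:I, P3:S(11) | bus: none
[11] P0: load  L0 | P0:M(56), P1:I, P2:I, P3:I | bus: none
[12] P1: load  L0 | P0:S(56), P1:S(56), P2:I, P3:I | bus: BusRd,Flush
[13] P1: load  L0 | P0:S(56), P1:S(56), P2:I, P3:I | bus: none
[14] P3: store L0 := 98 | P0:I, P1:I, P2:I, P3:M(98) | bus: BusRdX
[15] P2: store L1 := 63 | P0:I, P1:I, P2:M(63), P3:I | bus: BusRdX
[16] P0: store L1 := 27 | P0:M(27), P1:I, P2:I, P3:I | bus: BusRdX,Flush
[17] P1: store L0 := 65 | P0:I, P1:M(65), P2:I, P3:I | bus: BusRdX,Flush
[18] P1: load  L1 | P0:S(27), P1:S(27), P2:I, P3:I | bus: BusRd,Flush
[19] P1: load  L1 | P0:S(27), P1:S(27), P2:I, P3:I | bus: none
[20] P2: store L1 := 20 | P0:I, P1:I, P2:M(20), P3:I | bus: BusRdX
[21] P0: store L1 := 35 | P0:M(35), P1:I, P2:I, P3:I | bus: BusRdX,Flush
[22] P3: store L1 := 18 | P0:I, P1:I, P2:I, P3:M(18) | bus: BusRdX,Flush
[23] P3: store L1 := 75 | P0:I, P1:I, P2:I, P3:M(75) | bus: none
[24] P1: load  L1 | P0:I, P1:S(75), P2:I, P3:S(75) | bus: BusRd,Flush
[25] P0: store L1 := 44 | P0:M(44), P1:I, P2:I, P3:I | bus: BusRdX
[26] P1: load  L1 | P0:S(44), P1:S(44), P2:I, P3:I | bus: BusRd,Flush
[27] P0: load  L0 | P0:S(65), P1:S(65), P2:I, P3:I | bus: BusRd,Flush
[28] P0: store L0 := 76 | P0:M(76), P1:I, P2:I, P3:I | bus: BusRdX
[29] P1: load  L1 | P0:S(44), P1:S(44), P2:I, P3:I | bus: none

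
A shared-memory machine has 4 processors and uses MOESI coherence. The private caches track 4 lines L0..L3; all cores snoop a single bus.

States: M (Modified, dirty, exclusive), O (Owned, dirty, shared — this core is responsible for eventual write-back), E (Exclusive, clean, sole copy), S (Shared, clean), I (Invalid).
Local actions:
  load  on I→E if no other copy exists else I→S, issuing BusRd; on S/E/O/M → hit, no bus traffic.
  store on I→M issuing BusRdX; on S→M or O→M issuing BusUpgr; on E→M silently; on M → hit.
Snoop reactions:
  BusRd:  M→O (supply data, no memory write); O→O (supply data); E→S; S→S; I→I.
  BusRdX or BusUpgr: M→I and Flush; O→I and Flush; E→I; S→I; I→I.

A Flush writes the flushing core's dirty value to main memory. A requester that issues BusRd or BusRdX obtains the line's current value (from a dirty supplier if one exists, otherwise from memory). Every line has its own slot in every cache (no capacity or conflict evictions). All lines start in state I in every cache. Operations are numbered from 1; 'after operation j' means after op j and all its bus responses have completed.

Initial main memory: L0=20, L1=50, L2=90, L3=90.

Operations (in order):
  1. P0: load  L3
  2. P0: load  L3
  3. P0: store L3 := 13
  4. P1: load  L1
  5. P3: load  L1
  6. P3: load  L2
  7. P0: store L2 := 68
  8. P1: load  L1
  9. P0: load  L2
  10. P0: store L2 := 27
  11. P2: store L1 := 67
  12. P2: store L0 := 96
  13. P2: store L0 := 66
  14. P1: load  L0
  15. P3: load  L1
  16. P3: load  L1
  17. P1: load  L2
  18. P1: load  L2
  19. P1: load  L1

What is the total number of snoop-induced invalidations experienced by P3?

invalidations = 2

  op1 P0: load  L3 → E/I/I/I on L3; bus BusRd; mem=90
  op2 P0: load  L3 → E/I/I/I on L3; bus (none); mem=90
  op3 P0: store L3 := 13 → M/I/I/I on L3; bus (none); mem=90
  op4 P1: load  L1 → I/E/I/I on L1; bus BusRd; mem=50
  op5 P3: load  L1 → I/S/I/S on L1; bus BusRd; mem=50
  op6 P3: load  L2 → I/I/I/E on L2; bus BusRd; mem=90
  op7 P0: store L2 := 68 → M/I/I/I on L2; bus BusRdX; mem=90
  op8 P1: load  L1 → I/S/I/S on L1; bus (none); mem=50
  op9 P0: load  L2 → M/I/I/I on L2; bus (none); mem=90
  op10 P0: store L2 := 27 → M/I/I/I on L2; bus (none); mem=90
  op11 P2: store L1 := 67 → I/I/M/I on L1; bus BusRdX; mem=50
  op12 P2: store L0 := 96 → I/I/M/I on L0; bus BusRdX; mem=20
  op13 P2: store L0 := 66 → I/I/M/I on L0; bus (none); mem=20
  op14 P1: load  L0 → I/S/O/I on L0; bus BusRd; mem=20
  op15 P3: load  L1 → I/I/O/S on L1; bus BusRd; mem=50
  op16 P3: load  L1 → I/I/O/S on L1; bus (none); mem=50
  op17 P1: load  L2 → O/S/I/I on L2; bus BusRd; mem=90
  op18 P1: load  L2 → O/S/I/I on L2; bus (none); mem=90
  op19 P1: load  L1 → I/S/O/S on L1; bus BusRd; mem=50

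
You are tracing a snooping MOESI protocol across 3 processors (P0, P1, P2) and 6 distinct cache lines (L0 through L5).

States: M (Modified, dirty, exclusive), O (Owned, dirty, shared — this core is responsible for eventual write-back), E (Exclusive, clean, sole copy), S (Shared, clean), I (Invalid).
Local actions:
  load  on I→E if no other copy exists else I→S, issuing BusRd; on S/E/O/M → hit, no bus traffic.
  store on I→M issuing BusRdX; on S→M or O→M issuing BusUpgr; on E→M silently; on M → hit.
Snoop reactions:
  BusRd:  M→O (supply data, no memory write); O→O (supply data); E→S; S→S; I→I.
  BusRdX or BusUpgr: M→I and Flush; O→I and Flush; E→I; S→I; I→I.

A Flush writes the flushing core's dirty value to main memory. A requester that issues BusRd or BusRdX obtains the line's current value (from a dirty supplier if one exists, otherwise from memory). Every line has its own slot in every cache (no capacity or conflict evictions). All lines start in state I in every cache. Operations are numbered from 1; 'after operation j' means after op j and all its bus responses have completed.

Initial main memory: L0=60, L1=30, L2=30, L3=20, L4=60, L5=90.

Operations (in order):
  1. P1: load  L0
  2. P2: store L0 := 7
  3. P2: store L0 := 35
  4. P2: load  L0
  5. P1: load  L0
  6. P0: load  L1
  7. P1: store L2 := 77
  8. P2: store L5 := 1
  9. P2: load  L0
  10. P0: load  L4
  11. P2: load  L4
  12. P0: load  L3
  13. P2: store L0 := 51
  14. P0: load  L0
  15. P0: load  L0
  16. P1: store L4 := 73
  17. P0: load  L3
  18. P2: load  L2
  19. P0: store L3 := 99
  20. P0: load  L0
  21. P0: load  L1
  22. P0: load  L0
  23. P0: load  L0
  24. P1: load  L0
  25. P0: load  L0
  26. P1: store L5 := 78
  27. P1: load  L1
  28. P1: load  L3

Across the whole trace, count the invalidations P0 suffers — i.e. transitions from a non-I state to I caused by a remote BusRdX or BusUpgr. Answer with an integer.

invalidations = 1

step 1: P1: load  L0  ⟶  IEI  (L0)  txn=BusRd  M[L0]=60
step 2: P2: store L0 := 7  ⟶  IIM  (L0)  txn=BusRdX  M[L0]=60
step 3: P2: store L0 := 35  ⟶  IIM  (L0)  txn=∅  M[L0]=60
step 4: P2: load  L0  ⟶  IIM  (L0)  txn=∅  M[L0]=60
step 5: P1: load  L0  ⟶  ISO  (L0)  txn=BusRd  M[L0]=60
step 6: P0: load  L1  ⟶  EII  (L1)  txn=BusRd  M[L1]=30
step 7: P1: store L2 := 77  ⟶  IMI  (L2)  txn=BusRdX  M[L2]=30
step 8: P2: store L5 := 1  ⟶  IIM  (L5)  txn=BusRdX  M[L5]=90
step 9: P2: load  L0  ⟶  ISO  (L0)  txn=∅  M[L0]=60
step 10: P0: load  L4  ⟶  EII  (L4)  txn=BusRd  M[L4]=60
step 11: P2: load  L4  ⟶  SIS  (L4)  txn=BusRd  M[L4]=60
step 12: P0: load  L3  ⟶  EII  (L3)  txn=BusRd  M[L3]=20
step 13: P2: store L0 := 51  ⟶  IIM  (L0)  txn=BusUpgr  M[L0]=60
step 14: P0: load  L0  ⟶  SIO  (L0)  txn=BusRd  M[L0]=60
step 15: P0: load  L0  ⟶  SIO  (L0)  txn=∅  M[L0]=60
step 16: P1: store L4 := 73  ⟶  IMI  (L4)  txn=BusRdX  M[L4]=60
step 17: P0: load  L3  ⟶  EII  (L3)  txn=∅  M[L3]=20
step 18: P2: load  L2  ⟶  IOS  (L2)  txn=BusRd  M[L2]=30
step 19: P0: store L3 := 99  ⟶  MII  (L3)  txn=∅  M[L3]=20
step 20: P0: load  L0  ⟶  SIO  (L0)  txn=∅  M[L0]=60
step 21: P0: load  L1  ⟶  EII  (L1)  txn=∅  M[L1]=30
step 22: P0: load  L0  ⟶  SIO  (L0)  txn=∅  M[L0]=60
step 23: P0: load  L0  ⟶  SIO  (L0)  txn=∅  M[L0]=60
step 24: P1: load  L0  ⟶  SSO  (L0)  txn=BusRd  M[L0]=60
step 25: P0: load  L0  ⟶  SSO  (L0)  txn=∅  M[L0]=60
step 26: P1: store L5 := 78  ⟶  IMI  (L5)  txn=BusRdX+Flush  M[L5]=1
step 27: P1: load  L1  ⟶  SSI  (L1)  txn=BusRd  M[L1]=30
step 28: P1: load  L3  ⟶  OSI  (L3)  txn=BusRd  M[L3]=20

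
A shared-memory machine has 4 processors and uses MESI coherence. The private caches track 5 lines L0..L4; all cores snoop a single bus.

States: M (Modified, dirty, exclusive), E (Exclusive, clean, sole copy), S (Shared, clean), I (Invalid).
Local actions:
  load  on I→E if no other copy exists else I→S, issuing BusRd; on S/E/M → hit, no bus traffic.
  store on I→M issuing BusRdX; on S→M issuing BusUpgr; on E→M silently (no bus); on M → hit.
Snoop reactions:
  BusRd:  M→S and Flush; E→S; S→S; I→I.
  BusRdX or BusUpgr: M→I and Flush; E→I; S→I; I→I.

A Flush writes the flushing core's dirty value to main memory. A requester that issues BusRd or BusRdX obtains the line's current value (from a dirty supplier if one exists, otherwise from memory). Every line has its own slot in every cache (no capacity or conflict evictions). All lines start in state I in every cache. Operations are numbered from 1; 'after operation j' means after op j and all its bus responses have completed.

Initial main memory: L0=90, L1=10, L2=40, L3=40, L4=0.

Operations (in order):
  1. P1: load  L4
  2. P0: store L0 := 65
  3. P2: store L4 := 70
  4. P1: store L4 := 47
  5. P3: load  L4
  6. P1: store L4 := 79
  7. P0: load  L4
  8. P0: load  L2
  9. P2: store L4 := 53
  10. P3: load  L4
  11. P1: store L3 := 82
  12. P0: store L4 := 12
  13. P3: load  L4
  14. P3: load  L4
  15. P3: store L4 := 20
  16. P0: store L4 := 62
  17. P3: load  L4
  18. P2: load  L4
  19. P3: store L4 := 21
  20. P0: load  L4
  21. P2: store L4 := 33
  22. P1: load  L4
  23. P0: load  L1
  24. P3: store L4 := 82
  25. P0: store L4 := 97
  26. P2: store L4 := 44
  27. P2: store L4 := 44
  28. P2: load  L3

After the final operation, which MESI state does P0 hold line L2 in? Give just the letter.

step 1: P1: load  L4  ⟶  IEII  (L4)  txn=BusRd  M[L4]=0
step 2: P0: store L0 := 65  ⟶  MIII  (L0)  txn=BusRdX  M[L0]=90
step 3: P2: store L4 := 70  ⟶  IIMI  (L4)  txn=BusRdX  M[L4]=0
step 4: P1: store L4 := 47  ⟶  IMII  (L4)  txn=BusRdX+Flush  M[L4]=70
step 5: P3: load  L4  ⟶  ISIS  (L4)  txn=BusRd+Flush  M[L4]=47
step 6: P1: store L4 := 79  ⟶  IMII  (L4)  txn=BusUpgr  M[L4]=47
step 7: P0: load  L4  ⟶  SSII  (L4)  txn=BusRd+Flush  M[L4]=79
step 8: P0: load  L2  ⟶  EIII  (L2)  txn=BusRd  M[L2]=40
step 9: P2: store L4 := 53  ⟶  IIMI  (L4)  txn=BusRdX  M[L4]=79
step 10: P3: load  L4  ⟶  IISS  (L4)  txn=BusRd+Flush  M[L4]=53
step 11: P1: store L3 := 82  ⟶  IMII  (L3)  txn=BusRdX  M[L3]=40
step 12: P0: store L4 := 12  ⟶  MIII  (L4)  txn=BusRdX  M[L4]=53
step 13: P3: load  L4  ⟶  SIIS  (L4)  txn=BusRd+Flush  M[L4]=12
step 14: P3: load  L4  ⟶  SIIS  (L4)  txn=∅  M[L4]=12
step 15: P3: store L4 := 20  ⟶  IIIM  (L4)  txn=BusUpgr  M[L4]=12
step 16: P0: store L4 := 62  ⟶  MIII  (L4)  txn=BusRdX+Flush  M[L4]=20
step 17: P3: load  L4  ⟶  SIIS  (L4)  txn=BusRd+Flush  M[L4]=62
step 18: P2: load  L4  ⟶  SISS  (L4)  txn=BusRd  M[L4]=62
step 19: P3: store L4 := 21  ⟶  IIIM  (L4)  txn=BusUpgr  M[L4]=62
step 20: P0: load  L4  ⟶  SIIS  (L4)  txn=BusRd+Flush  M[L4]=21
step 21: P2: store L4 := 33  ⟶  IIMI  (L4)  txn=BusRdX  M[L4]=21
step 22: P1: load  L4  ⟶  ISSI  (L4)  txn=BusRd+Flush  M[L4]=33
step 23: P0: load  L1  ⟶  EIII  (L1)  txn=BusRd  M[L1]=10
step 24: P3: store L4 := 82  ⟶  IIIM  (L4)  txn=BusRdX  M[L4]=33
step 25: P0: store L4 := 97  ⟶  MIII  (L4)  txn=BusRdX+Flush  M[L4]=82
step 26: P2: store L4 := 44  ⟶  IIMI  (L4)  txn=BusRdX+Flush  M[L4]=97
step 27: P2: store L4 := 44  ⟶  IIMI  (L4)  txn=∅  M[L4]=97
step 28: P2: load  L3  ⟶  ISSI  (L3)  txn=BusRd+Flush  M[L3]=82

state = E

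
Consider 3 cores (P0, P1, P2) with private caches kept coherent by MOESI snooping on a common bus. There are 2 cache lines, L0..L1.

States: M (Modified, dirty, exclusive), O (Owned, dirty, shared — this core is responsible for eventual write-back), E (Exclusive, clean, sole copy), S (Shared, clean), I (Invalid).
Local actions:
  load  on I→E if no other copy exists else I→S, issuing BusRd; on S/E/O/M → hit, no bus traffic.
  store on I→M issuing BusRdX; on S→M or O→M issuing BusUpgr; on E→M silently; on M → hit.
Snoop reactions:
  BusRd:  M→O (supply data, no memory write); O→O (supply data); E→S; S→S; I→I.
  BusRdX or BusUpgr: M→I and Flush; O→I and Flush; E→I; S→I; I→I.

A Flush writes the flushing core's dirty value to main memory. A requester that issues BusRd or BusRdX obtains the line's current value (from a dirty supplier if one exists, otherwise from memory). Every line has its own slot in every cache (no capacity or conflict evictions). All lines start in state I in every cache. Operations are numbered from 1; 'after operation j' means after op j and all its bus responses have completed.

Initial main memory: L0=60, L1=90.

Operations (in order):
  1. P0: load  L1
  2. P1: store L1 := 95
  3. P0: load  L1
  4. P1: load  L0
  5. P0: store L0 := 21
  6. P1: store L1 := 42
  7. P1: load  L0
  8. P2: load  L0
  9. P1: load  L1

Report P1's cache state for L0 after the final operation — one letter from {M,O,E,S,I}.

state = S

step 1: P0: load  L1  ⟶  EII  (L1)  txn=BusRd  M[L1]=90
step 2: P1: store L1 := 95  ⟶  IMI  (L1)  txn=BusRdX  M[L1]=90
step 3: P0: load  L1  ⟶  SOI  (L1)  txn=BusRd  M[L1]=90
step 4: P1: load  L0  ⟶  IEI  (L0)  txn=BusRd  M[L0]=60
step 5: P0: store L0 := 21  ⟶  MII  (L0)  txn=BusRdX  M[L0]=60
step 6: P1: store L1 := 42  ⟶  IMI  (L1)  txn=BusUpgr  M[L1]=90
step 7: P1: load  L0  ⟶  OSI  (L0)  txn=BusRd  M[L0]=60
step 8: P2: load  L0  ⟶  OSS  (L0)  txn=BusRd  M[L0]=60
step 9: P1: load  L1  ⟶  IMI  (L1)  txn=∅  M[L1]=90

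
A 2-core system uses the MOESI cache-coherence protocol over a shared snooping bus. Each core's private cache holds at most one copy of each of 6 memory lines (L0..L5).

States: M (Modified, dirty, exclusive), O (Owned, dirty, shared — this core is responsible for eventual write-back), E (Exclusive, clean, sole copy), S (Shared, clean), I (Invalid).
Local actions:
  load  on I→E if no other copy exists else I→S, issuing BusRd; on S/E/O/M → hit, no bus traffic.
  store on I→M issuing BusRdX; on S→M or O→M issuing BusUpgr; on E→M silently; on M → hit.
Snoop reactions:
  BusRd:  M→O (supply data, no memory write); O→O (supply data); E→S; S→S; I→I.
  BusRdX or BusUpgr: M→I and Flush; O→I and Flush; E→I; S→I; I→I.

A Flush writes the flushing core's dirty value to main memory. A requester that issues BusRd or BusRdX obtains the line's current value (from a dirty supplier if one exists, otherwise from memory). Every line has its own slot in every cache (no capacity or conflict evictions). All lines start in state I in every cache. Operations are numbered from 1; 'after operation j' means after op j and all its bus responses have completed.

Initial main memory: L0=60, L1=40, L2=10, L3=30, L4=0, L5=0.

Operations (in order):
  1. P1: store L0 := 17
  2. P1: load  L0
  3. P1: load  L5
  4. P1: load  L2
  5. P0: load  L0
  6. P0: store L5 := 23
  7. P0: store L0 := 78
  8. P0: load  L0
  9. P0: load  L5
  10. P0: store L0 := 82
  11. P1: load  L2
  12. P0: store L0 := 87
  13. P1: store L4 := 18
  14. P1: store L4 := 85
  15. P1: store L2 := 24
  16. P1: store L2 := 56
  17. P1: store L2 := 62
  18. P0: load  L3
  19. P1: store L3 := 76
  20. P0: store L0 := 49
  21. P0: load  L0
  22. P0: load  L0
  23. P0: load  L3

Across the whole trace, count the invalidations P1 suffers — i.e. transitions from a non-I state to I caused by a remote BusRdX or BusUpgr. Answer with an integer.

step 1: P1: store L0 := 17  ⟶  IM  (L0)  txn=BusRdX  M[L0]=60
step 2: P1: load  L0  ⟶  IM  (L0)  txn=∅  M[L0]=60
step 3: P1: load  L5  ⟶  IE  (L5)  txn=BusRd  M[L5]=0
step 4: P1: load  L2  ⟶  IE  (L2)  txn=BusRd  M[L2]=10
step 5: P0: load  L0  ⟶  SO  (L0)  txn=BusRd  M[L0]=60
step 6: P0: store L5 := 23  ⟶  MI  (L5)  txn=BusRdX  M[L5]=0
step 7: P0: store L0 := 78  ⟶  MI  (L0)  txn=BusUpgr+Flush  M[L0]=17
step 8: P0: load  L0  ⟶  MI  (L0)  txn=∅  M[L0]=17
step 9: P0: load  L5  ⟶  MI  (L5)  txn=∅  M[L5]=0
step 10: P0: store L0 := 82  ⟶  MI  (L0)  txn=∅  M[L0]=17
step 11: P1: load  L2  ⟶  IE  (L2)  txn=∅  M[L2]=10
step 12: P0: store L0 := 87  ⟶  MI  (L0)  txn=∅  M[L0]=17
step 13: P1: store L4 := 18  ⟶  IM  (L4)  txn=BusRdX  M[L4]=0
step 14: P1: store L4 := 85  ⟶  IM  (L4)  txn=∅  M[L4]=0
step 15: P1: store L2 := 24  ⟶  IM  (L2)  txn=∅  M[L2]=10
step 16: P1: store L2 := 56  ⟶  IM  (L2)  txn=∅  M[L2]=10
step 17: P1: store L2 := 62  ⟶  IM  (L2)  txn=∅  M[L2]=10
step 18: P0: load  L3  ⟶  EI  (L3)  txn=BusRd  M[L3]=30
step 19: P1: store L3 := 76  ⟶  IM  (L3)  txn=BusRdX  M[L3]=30
step 20: P0: store L0 := 49  ⟶  MI  (L0)  txn=∅  M[L0]=17
step 21: P0: load  L0  ⟶  MI  (L0)  txn=∅  M[L0]=17
step 22: P0: load  L0  ⟶  MI  (L0)  txn=∅  M[L0]=17
step 23: P0: load  L3  ⟶  SO  (L3)  txn=BusRd  M[L3]=30

invalidations = 2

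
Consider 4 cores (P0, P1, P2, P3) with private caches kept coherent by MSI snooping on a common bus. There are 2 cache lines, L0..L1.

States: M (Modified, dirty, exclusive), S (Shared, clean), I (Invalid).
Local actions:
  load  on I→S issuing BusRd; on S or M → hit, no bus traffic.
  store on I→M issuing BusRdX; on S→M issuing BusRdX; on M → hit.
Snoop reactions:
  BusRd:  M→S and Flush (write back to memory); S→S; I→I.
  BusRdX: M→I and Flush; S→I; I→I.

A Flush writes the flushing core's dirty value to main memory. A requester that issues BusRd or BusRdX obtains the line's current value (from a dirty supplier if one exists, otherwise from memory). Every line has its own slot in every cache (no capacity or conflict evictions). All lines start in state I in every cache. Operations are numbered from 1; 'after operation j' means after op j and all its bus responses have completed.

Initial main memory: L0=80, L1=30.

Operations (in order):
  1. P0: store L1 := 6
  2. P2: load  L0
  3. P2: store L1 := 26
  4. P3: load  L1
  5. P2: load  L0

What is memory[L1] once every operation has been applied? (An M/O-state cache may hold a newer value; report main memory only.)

  op1 P0: store L1 := 6 → M/I/I/I on L1; bus BusRdX; mem=30
  op2 P2: load  L0 → I/I/S/I on L0; bus BusRd; mem=80
  op3 P2: store L1 := 26 → I/I/M/I on L1; bus BusRdX Flush; mem=6
  op4 P3: load  L1 → I/I/S/S on L1; bus BusRd Flush; mem=26
  op5 P2: load  L0 → I/I/S/I on L0; bus (none); mem=80

memory[L1] = 26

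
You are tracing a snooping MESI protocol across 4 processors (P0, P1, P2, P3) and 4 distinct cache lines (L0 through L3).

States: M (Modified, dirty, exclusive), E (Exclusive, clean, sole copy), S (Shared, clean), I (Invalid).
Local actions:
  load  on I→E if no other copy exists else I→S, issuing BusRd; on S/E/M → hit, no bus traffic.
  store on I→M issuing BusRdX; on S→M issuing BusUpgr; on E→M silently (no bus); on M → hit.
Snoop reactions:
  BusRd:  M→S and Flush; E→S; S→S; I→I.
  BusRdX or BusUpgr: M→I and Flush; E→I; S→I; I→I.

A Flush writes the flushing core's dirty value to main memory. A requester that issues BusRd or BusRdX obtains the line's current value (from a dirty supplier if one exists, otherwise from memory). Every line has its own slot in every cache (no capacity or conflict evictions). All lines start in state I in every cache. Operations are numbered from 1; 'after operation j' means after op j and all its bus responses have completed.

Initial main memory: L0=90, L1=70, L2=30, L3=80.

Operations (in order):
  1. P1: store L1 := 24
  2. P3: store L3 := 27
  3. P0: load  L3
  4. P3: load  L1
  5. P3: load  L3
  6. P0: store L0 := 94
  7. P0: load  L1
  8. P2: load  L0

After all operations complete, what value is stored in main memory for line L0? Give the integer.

memory[L0] = 94

  op1 P1: store L1 := 24 → I/M/I/I on L1; bus BusRdX; mem=70
  op2 P3: store L3 := 27 → I/I/I/M on L3; bus BusRdX; mem=80
  op3 P0: load  L3 → S/I/I/S on L3; bus BusRd Flush; mem=27
  op4 P3: load  L1 → I/S/I/S on L1; bus BusRd Flush; mem=24
  op5 P3: load  L3 → S/I/I/S on L3; bus (none); mem=27
  op6 P0: store L0 := 94 → M/I/I/I on L0; bus BusRdX; mem=90
  op7 P0: load  L1 → S/S/I/S on L1; bus BusRd; mem=24
  op8 P2: load  L0 → S/I/S/I on L0; bus BusRd Flush; mem=94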